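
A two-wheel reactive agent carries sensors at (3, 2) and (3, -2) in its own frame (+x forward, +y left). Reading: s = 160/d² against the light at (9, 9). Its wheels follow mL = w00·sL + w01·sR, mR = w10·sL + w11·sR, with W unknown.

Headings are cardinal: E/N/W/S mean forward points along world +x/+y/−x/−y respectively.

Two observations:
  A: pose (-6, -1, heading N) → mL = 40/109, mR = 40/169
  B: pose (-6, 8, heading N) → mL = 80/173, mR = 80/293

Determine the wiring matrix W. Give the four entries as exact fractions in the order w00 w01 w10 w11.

0 1/2 1/2 0

obs A: pose=(-6,-1,N) → sL=80/169, sR=80/109, mL=40/109, mR=40/169
obs B: pose=(-6,8,N) → sL=160/293, sR=160/173, mL=80/173, mR=80/293
sensor matrix S = [[80/169, 80/109], [160/293, 160/173]]; det S = 34560000/933742069
solve [mL_A; mL_B] = S·[w00; w01] and [mR_A; mR_B] = S·[w10; w11]:
  w00 = 0, w01 = 1/2, w10 = 1/2, w11 = 0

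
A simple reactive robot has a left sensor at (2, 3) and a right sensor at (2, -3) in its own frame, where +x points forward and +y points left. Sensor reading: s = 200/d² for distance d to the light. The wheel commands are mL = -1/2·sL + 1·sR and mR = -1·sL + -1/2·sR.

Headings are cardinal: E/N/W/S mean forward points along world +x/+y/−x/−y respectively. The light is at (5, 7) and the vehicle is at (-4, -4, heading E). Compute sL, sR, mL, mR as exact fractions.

left sensor world pos  = (-2, -1); dL² = 113
right sensor world pos = (-2, -7); dR² = 245
sL = 200/113 = 200/113
sR = 200/245 = 40/49
mL = -1/2·sL + 1·sR = -380/5537
mR = -1·sL + -1/2·sR = -12060/5537

200/113 40/49 -380/5537 -12060/5537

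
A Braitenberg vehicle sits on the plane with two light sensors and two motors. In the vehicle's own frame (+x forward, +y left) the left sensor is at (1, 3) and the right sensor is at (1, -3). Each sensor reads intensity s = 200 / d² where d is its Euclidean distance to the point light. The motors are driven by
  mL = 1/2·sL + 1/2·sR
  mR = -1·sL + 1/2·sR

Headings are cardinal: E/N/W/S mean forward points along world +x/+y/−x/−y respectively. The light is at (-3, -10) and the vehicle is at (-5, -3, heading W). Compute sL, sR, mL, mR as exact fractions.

8 200/109 536/109 -772/109

left sensor world pos  = (-6, -6); dL² = 25
right sensor world pos = (-6, 0); dR² = 109
sL = 200/25 = 8
sR = 200/109 = 200/109
mL = 1/2·sL + 1/2·sR = 536/109
mR = -1·sL + 1/2·sR = -772/109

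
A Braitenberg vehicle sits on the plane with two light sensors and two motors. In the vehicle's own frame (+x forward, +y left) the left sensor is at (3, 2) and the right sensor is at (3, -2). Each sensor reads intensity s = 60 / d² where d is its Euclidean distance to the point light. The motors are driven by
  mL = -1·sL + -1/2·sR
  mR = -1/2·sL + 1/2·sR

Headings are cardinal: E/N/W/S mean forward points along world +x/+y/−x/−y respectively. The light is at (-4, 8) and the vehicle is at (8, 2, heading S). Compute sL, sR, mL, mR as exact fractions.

left sensor world pos  = (10, -1); dL² = 277
right sensor world pos = (6, -1); dR² = 181
sL = 60/277 = 60/277
sR = 60/181 = 60/181
mL = -1·sL + -1/2·sR = -19170/50137
mR = -1/2·sL + 1/2·sR = 2880/50137

60/277 60/181 -19170/50137 2880/50137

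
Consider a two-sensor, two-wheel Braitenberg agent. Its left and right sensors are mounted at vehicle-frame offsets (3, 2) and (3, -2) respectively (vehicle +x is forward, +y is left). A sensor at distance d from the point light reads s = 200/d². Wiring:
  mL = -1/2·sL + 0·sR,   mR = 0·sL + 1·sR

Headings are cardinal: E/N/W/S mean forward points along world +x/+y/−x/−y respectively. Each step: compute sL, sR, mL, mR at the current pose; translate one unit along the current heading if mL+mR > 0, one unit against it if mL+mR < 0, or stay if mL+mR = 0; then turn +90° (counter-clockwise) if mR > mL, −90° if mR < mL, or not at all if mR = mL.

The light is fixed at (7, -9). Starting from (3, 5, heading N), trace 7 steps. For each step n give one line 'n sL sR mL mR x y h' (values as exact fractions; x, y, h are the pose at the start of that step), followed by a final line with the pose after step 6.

0 8/13 200/293 -4/13 200/293 3 5 N
1 100/109 100/169 -50/109 100/169 3 6 W
2 200/153 200/193 -100/153 200/193 2 6 S
3 10/13 50/37 -5/13 50/37 2 5 E
4 8/13 200/293 -4/13 200/293 3 5 N
5 100/109 100/169 -50/109 100/169 3 6 W
6 200/153 200/193 -100/153 200/193 2 6 S
final 2 5 E

n=0: pose=(3,5,N); sL=8/13, sR=200/293; mL=-4/13, mR=200/293; mL+mR=1428/3809 → advance +1; mR−mL=3772/3809 → turn +1·90°
n=1: pose=(3,6,W); sL=100/109, sR=100/169; mL=-50/109, mR=100/169; mL+mR=2450/18421 → advance +1; mR−mL=19350/18421 → turn +1·90°
n=2: pose=(2,6,S); sL=200/153, sR=200/193; mL=-100/153, mR=200/193; mL+mR=11300/29529 → advance +1; mR−mL=49900/29529 → turn +1·90°
n=3: pose=(2,5,E); sL=10/13, sR=50/37; mL=-5/13, mR=50/37; mL+mR=465/481 → advance +1; mR−mL=835/481 → turn +1·90°
n=4: pose=(3,5,N); sL=8/13, sR=200/293; mL=-4/13, mR=200/293; mL+mR=1428/3809 → advance +1; mR−mL=3772/3809 → turn +1·90°
n=5: pose=(3,6,W); sL=100/109, sR=100/169; mL=-50/109, mR=100/169; mL+mR=2450/18421 → advance +1; mR−mL=19350/18421 → turn +1·90°
n=6: pose=(2,6,S); sL=200/153, sR=200/193; mL=-100/153, mR=200/193; mL+mR=11300/29529 → advance +1; mR−mL=49900/29529 → turn +1·90°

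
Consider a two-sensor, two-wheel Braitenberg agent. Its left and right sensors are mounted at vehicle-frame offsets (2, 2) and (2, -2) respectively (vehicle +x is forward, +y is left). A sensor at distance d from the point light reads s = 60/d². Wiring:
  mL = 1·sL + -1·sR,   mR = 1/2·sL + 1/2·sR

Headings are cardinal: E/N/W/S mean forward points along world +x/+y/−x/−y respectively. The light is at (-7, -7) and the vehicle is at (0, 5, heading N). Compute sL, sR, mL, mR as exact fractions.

left sensor world pos  = (-2, 7); dL² = 221
right sensor world pos = (2, 7); dR² = 277
sL = 60/221 = 60/221
sR = 60/277 = 60/277
mL = 1·sL + -1·sR = 3360/61217
mR = 1/2·sL + 1/2·sR = 14940/61217

60/221 60/277 3360/61217 14940/61217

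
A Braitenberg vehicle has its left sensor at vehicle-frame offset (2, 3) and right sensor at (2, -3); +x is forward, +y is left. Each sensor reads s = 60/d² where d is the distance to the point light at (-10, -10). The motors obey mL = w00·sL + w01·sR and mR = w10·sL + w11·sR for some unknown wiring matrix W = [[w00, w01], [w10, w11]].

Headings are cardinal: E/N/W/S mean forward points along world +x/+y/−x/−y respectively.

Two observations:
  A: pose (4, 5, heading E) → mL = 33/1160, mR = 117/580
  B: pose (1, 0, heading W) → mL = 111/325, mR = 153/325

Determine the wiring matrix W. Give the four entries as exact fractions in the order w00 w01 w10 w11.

1 -1/2 1/2 1

obs A: pose=(4,5,E) → sL=3/29, sR=3/20, mL=33/1160, mR=117/580
obs B: pose=(1,0,W) → sL=6/13, sR=6/25, mL=111/325, mR=153/325
sensor matrix S = [[3/29, 3/20], [6/13, 6/25]]; det S = -837/18850
solve [mL_A; mL_B] = S·[w00; w01] and [mR_A; mR_B] = S·[w10; w11]:
  w00 = 1, w01 = -1/2, w10 = 1/2, w11 = 1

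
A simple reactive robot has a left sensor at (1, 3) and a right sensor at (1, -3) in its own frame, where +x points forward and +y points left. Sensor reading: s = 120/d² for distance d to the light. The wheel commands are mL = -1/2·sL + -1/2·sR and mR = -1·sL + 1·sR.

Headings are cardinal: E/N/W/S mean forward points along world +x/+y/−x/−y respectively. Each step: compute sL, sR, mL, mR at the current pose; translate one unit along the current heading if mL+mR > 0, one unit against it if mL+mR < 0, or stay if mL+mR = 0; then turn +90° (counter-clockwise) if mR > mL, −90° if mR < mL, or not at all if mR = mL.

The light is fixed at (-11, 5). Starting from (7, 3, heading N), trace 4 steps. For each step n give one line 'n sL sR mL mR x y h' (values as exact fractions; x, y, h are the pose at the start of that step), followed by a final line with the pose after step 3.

n=0: pose=(7,3,N); sL=60/113, sR=60/221; mL=-10020/24973, mR=-6480/24973; mL+mR=-16500/24973 → advance -1; mR−mL=3540/24973 → turn +1·90°
n=1: pose=(7,2,W); sL=24/65, sR=120/289; mL=-7368/18785, mR=864/18785; mL+mR=-6504/18785 → advance -1; mR−mL=8232/18785 → turn +1·90°
n=2: pose=(8,2,S); sL=6/25, sR=15/34; mL=-579/1700, mR=171/850; mL+mR=-237/1700 → advance -1; mR−mL=921/1700 → turn +1·90°
n=3: pose=(8,3,E); sL=120/401, sR=24/85; mL=-9912/34085, mR=-576/34085; mL+mR=-10488/34085 → advance -1; mR−mL=9336/34085 → turn +1·90°

0 60/113 60/221 -10020/24973 -6480/24973 7 3 N
1 24/65 120/289 -7368/18785 864/18785 7 2 W
2 6/25 15/34 -579/1700 171/850 8 2 S
3 120/401 24/85 -9912/34085 -576/34085 8 3 E
final 7 3 N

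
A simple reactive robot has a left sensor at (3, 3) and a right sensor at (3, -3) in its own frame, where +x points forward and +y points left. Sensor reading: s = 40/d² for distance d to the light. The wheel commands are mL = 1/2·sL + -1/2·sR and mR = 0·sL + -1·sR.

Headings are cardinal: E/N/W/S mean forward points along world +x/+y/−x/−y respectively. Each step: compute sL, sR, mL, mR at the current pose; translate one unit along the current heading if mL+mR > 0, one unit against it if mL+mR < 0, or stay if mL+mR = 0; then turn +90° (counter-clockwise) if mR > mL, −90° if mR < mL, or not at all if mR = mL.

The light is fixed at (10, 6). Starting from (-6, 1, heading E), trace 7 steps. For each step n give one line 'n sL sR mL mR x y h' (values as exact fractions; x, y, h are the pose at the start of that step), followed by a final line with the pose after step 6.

0 40/173 40/233 1200/40309 -40/233 -6 1 E
1 2/13 5/58 51/1508 -5/58 -7 1 S
2 40/449 40/401 -960/180049 -40/401 -7 2 W
3 20/181 4/17 -192/3077 -4/17 -6 2 N
4 40/173 40/233 1200/40309 -40/233 -6 1 E
5 2/13 5/58 51/1508 -5/58 -7 1 S
6 40/449 40/401 -960/180049 -40/401 -7 2 W
final -6 2 N

n=0: pose=(-6,1,E); sL=40/173, sR=40/233; mL=1200/40309, mR=-40/233; mL+mR=-5720/40309 → advance -1; mR−mL=-8120/40309 → turn -1·90°
n=1: pose=(-7,1,S); sL=2/13, sR=5/58; mL=51/1508, mR=-5/58; mL+mR=-79/1508 → advance -1; mR−mL=-181/1508 → turn -1·90°
n=2: pose=(-7,2,W); sL=40/449, sR=40/401; mL=-960/180049, mR=-40/401; mL+mR=-18920/180049 → advance -1; mR−mL=-17000/180049 → turn -1·90°
n=3: pose=(-6,2,N); sL=20/181, sR=4/17; mL=-192/3077, mR=-4/17; mL+mR=-916/3077 → advance -1; mR−mL=-532/3077 → turn -1·90°
n=4: pose=(-6,1,E); sL=40/173, sR=40/233; mL=1200/40309, mR=-40/233; mL+mR=-5720/40309 → advance -1; mR−mL=-8120/40309 → turn -1·90°
n=5: pose=(-7,1,S); sL=2/13, sR=5/58; mL=51/1508, mR=-5/58; mL+mR=-79/1508 → advance -1; mR−mL=-181/1508 → turn -1·90°
n=6: pose=(-7,2,W); sL=40/449, sR=40/401; mL=-960/180049, mR=-40/401; mL+mR=-18920/180049 → advance -1; mR−mL=-17000/180049 → turn -1·90°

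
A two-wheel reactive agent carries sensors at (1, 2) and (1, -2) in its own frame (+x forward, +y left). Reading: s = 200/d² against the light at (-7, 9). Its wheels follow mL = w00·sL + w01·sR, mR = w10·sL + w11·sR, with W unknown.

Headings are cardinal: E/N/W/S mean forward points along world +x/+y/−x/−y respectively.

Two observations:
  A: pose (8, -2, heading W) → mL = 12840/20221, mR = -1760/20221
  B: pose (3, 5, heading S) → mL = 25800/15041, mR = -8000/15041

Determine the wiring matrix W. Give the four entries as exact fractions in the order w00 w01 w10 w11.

1/2 1/2 1/2 -1/2

obs A: pose=(8,-2,W) → sL=40/73, sR=200/277, mL=12840/20221, mR=-1760/20221
obs B: pose=(3,5,S) → sL=200/169, sR=200/89, mL=25800/15041, mR=-8000/15041
sensor matrix S = [[40/73, 200/277], [200/169, 200/89]]; det S = 114624000/304144061
solve [mL_A; mL_B] = S·[w00; w01] and [mR_A; mR_B] = S·[w10; w11]:
  w00 = 1/2, w01 = 1/2, w10 = 1/2, w11 = -1/2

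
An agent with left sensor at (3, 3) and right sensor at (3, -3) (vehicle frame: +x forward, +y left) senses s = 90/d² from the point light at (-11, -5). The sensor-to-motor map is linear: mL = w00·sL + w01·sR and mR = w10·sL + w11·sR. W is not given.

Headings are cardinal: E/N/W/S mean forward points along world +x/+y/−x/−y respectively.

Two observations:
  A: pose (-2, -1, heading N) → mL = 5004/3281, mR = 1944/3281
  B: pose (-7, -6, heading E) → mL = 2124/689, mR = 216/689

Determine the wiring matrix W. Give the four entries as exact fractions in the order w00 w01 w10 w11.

obs A: pose=(-2,-1,N) → sL=18/17, sR=90/193, mL=5004/3281, mR=1944/3281
obs B: pose=(-7,-6,E) → sL=90/53, sR=18/13, mL=2124/689, mR=216/689
sensor matrix S = [[18/17, 90/193], [90/53, 18/13]]; det S = 1524096/2260609
solve [mL_A; mL_B] = S·[w00; w01] and [mR_A; mR_B] = S·[w10; w11]:
  w00 = 1, w01 = 1, w10 = 1, w11 = -1

1 1 1 -1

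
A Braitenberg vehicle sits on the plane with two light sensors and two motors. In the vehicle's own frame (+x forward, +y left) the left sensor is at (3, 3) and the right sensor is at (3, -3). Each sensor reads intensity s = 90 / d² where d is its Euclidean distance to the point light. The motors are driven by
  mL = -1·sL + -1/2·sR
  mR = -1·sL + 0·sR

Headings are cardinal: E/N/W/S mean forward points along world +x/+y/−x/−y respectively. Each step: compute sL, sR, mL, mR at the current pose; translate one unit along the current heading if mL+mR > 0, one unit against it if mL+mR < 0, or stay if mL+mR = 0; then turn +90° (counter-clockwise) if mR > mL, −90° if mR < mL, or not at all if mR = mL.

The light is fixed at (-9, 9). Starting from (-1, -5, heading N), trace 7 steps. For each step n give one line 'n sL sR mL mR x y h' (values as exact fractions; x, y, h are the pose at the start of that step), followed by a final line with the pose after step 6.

0 45/73 45/121 -14175/17666 -45/73 -1 -5 N
1 90/349 90/169 -30915/58981 -90/349 -1 -6 W
2 5/26 1/4 -33/104 -5/26 0 -6 S
3 18/53 90/433 -10179/22949 -18/53 0 -5 E
4 45/73 45/121 -14175/17666 -45/73 -1 -5 N
5 90/349 90/169 -30915/58981 -90/349 -1 -6 W
6 5/26 1/4 -33/104 -5/26 0 -6 S
final 0 -5 E

n=0: pose=(-1,-5,N); sL=45/73, sR=45/121; mL=-14175/17666, mR=-45/73; mL+mR=-25065/17666 → advance -1; mR−mL=45/242 → turn +1·90°
n=1: pose=(-1,-6,W); sL=90/349, sR=90/169; mL=-30915/58981, mR=-90/349; mL+mR=-46125/58981 → advance -1; mR−mL=45/169 → turn +1·90°
n=2: pose=(0,-6,S); sL=5/26, sR=1/4; mL=-33/104, mR=-5/26; mL+mR=-53/104 → advance -1; mR−mL=1/8 → turn +1·90°
n=3: pose=(0,-5,E); sL=18/53, sR=90/433; mL=-10179/22949, mR=-18/53; mL+mR=-17973/22949 → advance -1; mR−mL=45/433 → turn +1·90°
n=4: pose=(-1,-5,N); sL=45/73, sR=45/121; mL=-14175/17666, mR=-45/73; mL+mR=-25065/17666 → advance -1; mR−mL=45/242 → turn +1·90°
n=5: pose=(-1,-6,W); sL=90/349, sR=90/169; mL=-30915/58981, mR=-90/349; mL+mR=-46125/58981 → advance -1; mR−mL=45/169 → turn +1·90°
n=6: pose=(0,-6,S); sL=5/26, sR=1/4; mL=-33/104, mR=-5/26; mL+mR=-53/104 → advance -1; mR−mL=1/8 → turn +1·90°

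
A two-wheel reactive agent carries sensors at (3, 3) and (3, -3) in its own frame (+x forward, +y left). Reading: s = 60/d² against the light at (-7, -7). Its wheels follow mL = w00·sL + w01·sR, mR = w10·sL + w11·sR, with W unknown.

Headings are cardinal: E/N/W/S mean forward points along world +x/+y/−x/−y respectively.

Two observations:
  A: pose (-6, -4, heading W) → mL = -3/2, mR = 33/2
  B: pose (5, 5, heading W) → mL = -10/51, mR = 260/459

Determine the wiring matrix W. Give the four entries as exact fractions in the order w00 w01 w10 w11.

0 -1 1 1

obs A: pose=(-6,-4,W) → sL=15, sR=3/2, mL=-3/2, mR=33/2
obs B: pose=(5,5,W) → sL=10/27, sR=10/51, mL=-10/51, mR=260/459
sensor matrix S = [[15, 3/2], [10/27, 10/51]]; det S = 365/153
solve [mL_A; mL_B] = S·[w00; w01] and [mR_A; mR_B] = S·[w10; w11]:
  w00 = 0, w01 = -1, w10 = 1, w11 = 1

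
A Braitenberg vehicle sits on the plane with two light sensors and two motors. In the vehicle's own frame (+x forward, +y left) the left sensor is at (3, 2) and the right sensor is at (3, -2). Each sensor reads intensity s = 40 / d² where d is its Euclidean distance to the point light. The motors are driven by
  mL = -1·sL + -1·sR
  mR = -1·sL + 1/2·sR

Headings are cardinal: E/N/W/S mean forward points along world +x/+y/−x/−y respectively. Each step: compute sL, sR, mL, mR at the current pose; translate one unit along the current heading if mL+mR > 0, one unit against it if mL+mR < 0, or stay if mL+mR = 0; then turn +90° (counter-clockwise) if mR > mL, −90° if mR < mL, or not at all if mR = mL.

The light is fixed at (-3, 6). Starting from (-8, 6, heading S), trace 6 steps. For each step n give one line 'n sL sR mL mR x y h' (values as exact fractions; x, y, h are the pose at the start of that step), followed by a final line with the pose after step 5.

n=0: pose=(-8,6,S); sL=20/9, sR=20/29; mL=-760/261, mR=-490/261; mL+mR=-1250/261 → advance -1; mR−mL=30/29 → turn +1·90°
n=1: pose=(-8,7,E); sL=40/13, sR=8; mL=-144/13, mR=12/13; mL+mR=-132/13 → advance -1; mR−mL=12 → turn +1·90°
n=2: pose=(-9,7,N); sL=1/2, sR=5/4; mL=-7/4, mR=1/8; mL+mR=-13/8 → advance -1; mR−mL=15/8 → turn +1·90°
n=3: pose=(-9,6,W); sL=8/17, sR=8/17; mL=-16/17, mR=-4/17; mL+mR=-20/17 → advance -1; mR−mL=12/17 → turn +1·90°
n=4: pose=(-8,6,S); sL=20/9, sR=20/29; mL=-760/261, mR=-490/261; mL+mR=-1250/261 → advance -1; mR−mL=30/29 → turn +1·90°
n=5: pose=(-8,7,E); sL=40/13, sR=8; mL=-144/13, mR=12/13; mL+mR=-132/13 → advance -1; mR−mL=12 → turn +1·90°

0 20/9 20/29 -760/261 -490/261 -8 6 S
1 40/13 8 -144/13 12/13 -8 7 E
2 1/2 5/4 -7/4 1/8 -9 7 N
3 8/17 8/17 -16/17 -4/17 -9 6 W
4 20/9 20/29 -760/261 -490/261 -8 6 S
5 40/13 8 -144/13 12/13 -8 7 E
final -9 7 N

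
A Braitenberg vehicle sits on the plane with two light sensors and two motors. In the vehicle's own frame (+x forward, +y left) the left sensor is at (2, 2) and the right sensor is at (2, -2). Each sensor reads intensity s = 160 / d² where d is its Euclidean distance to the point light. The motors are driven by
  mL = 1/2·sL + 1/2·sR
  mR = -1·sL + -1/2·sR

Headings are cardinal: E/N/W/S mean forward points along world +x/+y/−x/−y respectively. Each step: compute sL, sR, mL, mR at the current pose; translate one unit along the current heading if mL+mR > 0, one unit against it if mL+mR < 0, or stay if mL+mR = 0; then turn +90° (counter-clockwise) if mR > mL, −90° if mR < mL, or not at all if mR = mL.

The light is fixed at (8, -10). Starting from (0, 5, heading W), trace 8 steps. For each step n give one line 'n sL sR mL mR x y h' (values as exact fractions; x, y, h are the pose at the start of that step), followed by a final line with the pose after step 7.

n=0: pose=(0,5,W); sL=160/269, sR=160/389; mL=52640/104641, mR=-83760/104641; mL+mR=-80/269 → advance -1; mR−mL=-136400/104641 → turn -1·90°
n=1: pose=(1,5,N); sL=16/37, sR=80/157; mL=2736/5809, mR=-3992/5809; mL+mR=-8/37 → advance -1; mR−mL=-6728/5809 → turn -1·90°
n=2: pose=(1,4,E); sL=160/281, sR=160/169; mL=36000/47489, mR=-49520/47489; mL+mR=-80/281 → advance -1; mR−mL=-85520/47489 → turn -1·90°
n=3: pose=(0,4,S); sL=8/9, sR=40/61; mL=424/549, mR=-668/549; mL+mR=-4/9 → advance -1; mR−mL=-364/183 → turn -1·90°
n=4: pose=(0,5,W); sL=160/269, sR=160/389; mL=52640/104641, mR=-83760/104641; mL+mR=-80/269 → advance -1; mR−mL=-136400/104641 → turn -1·90°
n=5: pose=(1,5,N); sL=16/37, sR=80/157; mL=2736/5809, mR=-3992/5809; mL+mR=-8/37 → advance -1; mR−mL=-6728/5809 → turn -1·90°
n=6: pose=(1,4,E); sL=160/281, sR=160/169; mL=36000/47489, mR=-49520/47489; mL+mR=-80/281 → advance -1; mR−mL=-85520/47489 → turn -1·90°
n=7: pose=(0,4,S); sL=8/9, sR=40/61; mL=424/549, mR=-668/549; mL+mR=-4/9 → advance -1; mR−mL=-364/183 → turn -1·90°

0 160/269 160/389 52640/104641 -83760/104641 0 5 W
1 16/37 80/157 2736/5809 -3992/5809 1 5 N
2 160/281 160/169 36000/47489 -49520/47489 1 4 E
3 8/9 40/61 424/549 -668/549 0 4 S
4 160/269 160/389 52640/104641 -83760/104641 0 5 W
5 16/37 80/157 2736/5809 -3992/5809 1 5 N
6 160/281 160/169 36000/47489 -49520/47489 1 4 E
7 8/9 40/61 424/549 -668/549 0 4 S
final 0 5 W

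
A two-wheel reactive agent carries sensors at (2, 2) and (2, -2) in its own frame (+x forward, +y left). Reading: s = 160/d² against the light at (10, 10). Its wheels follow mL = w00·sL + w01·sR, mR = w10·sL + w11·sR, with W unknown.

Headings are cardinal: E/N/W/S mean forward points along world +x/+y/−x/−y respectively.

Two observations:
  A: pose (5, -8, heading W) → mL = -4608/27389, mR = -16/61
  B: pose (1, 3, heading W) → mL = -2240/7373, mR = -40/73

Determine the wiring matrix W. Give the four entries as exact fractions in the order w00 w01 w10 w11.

1 -1 0 -1/2

obs A: pose=(5,-8,W) → sL=160/449, sR=32/61, mL=-4608/27389, mR=-16/61
obs B: pose=(1,3,W) → sL=80/101, sR=80/73, mL=-2240/7373, mR=-40/73
sensor matrix S = [[160/449, 32/61], [80/101, 80/73]]; det S = -5048320/201939097
solve [mL_A; mL_B] = S·[w00; w01] and [mR_A; mR_B] = S·[w10; w11]:
  w00 = 1, w01 = -1, w10 = 0, w11 = -1/2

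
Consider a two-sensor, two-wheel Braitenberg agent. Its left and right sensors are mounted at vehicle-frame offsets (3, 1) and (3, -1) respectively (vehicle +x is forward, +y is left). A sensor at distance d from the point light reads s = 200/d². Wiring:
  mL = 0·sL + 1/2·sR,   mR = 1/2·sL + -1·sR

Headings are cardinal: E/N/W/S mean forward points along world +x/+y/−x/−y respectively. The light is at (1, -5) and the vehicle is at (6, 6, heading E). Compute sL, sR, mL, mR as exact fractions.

left sensor world pos  = (9, 7); dL² = 208
right sensor world pos = (9, 5); dR² = 164
sL = 200/208 = 25/26
sR = 200/164 = 50/41
mL = 0·sL + 1/2·sR = 25/41
mR = 1/2·sL + -1·sR = -1575/2132

25/26 50/41 25/41 -1575/2132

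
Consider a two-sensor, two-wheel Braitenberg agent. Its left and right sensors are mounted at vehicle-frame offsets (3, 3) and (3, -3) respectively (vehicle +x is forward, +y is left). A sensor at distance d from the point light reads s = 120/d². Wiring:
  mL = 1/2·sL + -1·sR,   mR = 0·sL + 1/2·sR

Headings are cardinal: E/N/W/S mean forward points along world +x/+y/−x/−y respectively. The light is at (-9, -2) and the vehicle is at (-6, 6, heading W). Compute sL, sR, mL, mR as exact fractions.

24/5 120/121 852/605 60/121

left sensor world pos  = (-9, 3); dL² = 25
right sensor world pos = (-9, 9); dR² = 121
sL = 120/25 = 24/5
sR = 120/121 = 120/121
mL = 1/2·sL + -1·sR = 852/605
mR = 0·sL + 1/2·sR = 60/121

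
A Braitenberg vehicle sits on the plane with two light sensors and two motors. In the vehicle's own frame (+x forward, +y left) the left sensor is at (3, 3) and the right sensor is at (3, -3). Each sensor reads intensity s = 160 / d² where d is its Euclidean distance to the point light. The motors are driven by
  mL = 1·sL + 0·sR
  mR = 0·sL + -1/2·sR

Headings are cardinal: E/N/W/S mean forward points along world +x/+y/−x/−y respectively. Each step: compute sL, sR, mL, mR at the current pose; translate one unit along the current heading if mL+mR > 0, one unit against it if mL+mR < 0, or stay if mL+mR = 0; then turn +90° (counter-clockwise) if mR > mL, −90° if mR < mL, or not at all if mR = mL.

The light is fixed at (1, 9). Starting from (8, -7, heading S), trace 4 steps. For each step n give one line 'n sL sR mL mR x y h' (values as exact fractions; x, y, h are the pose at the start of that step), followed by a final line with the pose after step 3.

n=0: pose=(8,-7,S); sL=160/461, sR=160/377; mL=160/461, mR=-80/377; mL+mR=23440/173797 → advance +1; mR−mL=-97200/173797 → turn -1·90°
n=1: pose=(8,-8,W); sL=5/13, sR=40/53; mL=5/13, mR=-20/53; mL+mR=5/689 → advance +1; mR−mL=-525/689 → turn -1·90°
n=2: pose=(7,-8,N); sL=32/41, sR=160/277; mL=32/41, mR=-80/277; mL+mR=5584/11357 → advance +1; mR−mL=-12144/11357 → turn -1·90°
n=3: pose=(7,-7,E); sL=16/25, sR=80/221; mL=16/25, mR=-40/221; mL+mR=2536/5525 → advance +1; mR−mL=-4536/5525 → turn -1·90°

0 160/461 160/377 160/461 -80/377 8 -7 S
1 5/13 40/53 5/13 -20/53 8 -8 W
2 32/41 160/277 32/41 -80/277 7 -8 N
3 16/25 80/221 16/25 -40/221 7 -7 E
final 8 -7 S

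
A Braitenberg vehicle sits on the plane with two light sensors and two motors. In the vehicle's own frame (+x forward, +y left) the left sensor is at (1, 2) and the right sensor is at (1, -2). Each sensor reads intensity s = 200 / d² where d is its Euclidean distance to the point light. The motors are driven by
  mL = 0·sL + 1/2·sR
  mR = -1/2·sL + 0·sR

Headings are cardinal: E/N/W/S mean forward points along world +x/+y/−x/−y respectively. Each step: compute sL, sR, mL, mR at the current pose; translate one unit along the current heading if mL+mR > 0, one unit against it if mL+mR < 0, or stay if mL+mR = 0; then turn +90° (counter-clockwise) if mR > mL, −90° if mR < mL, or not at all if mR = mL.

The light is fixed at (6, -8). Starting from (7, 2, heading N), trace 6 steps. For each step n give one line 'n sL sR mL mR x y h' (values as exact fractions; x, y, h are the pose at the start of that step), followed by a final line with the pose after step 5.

0 100/61 20/13 10/13 -50/61 7 2 N
1 8/5 200/53 100/53 -4/5 7 1 E
2 5/2 25/8 25/16 -5/4 8 1 S
3 200/37 200/101 100/101 -100/37 8 0 W
4 100/41 100/53 50/53 -50/41 9 0 N
5 200/97 200/41 100/41 -100/97 9 -1 E
final 10 -1 S

n=0: pose=(7,2,N); sL=100/61, sR=20/13; mL=10/13, mR=-50/61; mL+mR=-40/793 → advance -1; mR−mL=-1260/793 → turn -1·90°
n=1: pose=(7,1,E); sL=8/5, sR=200/53; mL=100/53, mR=-4/5; mL+mR=288/265 → advance +1; mR−mL=-712/265 → turn -1·90°
n=2: pose=(8,1,S); sL=5/2, sR=25/8; mL=25/16, mR=-5/4; mL+mR=5/16 → advance +1; mR−mL=-45/16 → turn -1·90°
n=3: pose=(8,0,W); sL=200/37, sR=200/101; mL=100/101, mR=-100/37; mL+mR=-6400/3737 → advance -1; mR−mL=-13800/3737 → turn -1·90°
n=4: pose=(9,0,N); sL=100/41, sR=100/53; mL=50/53, mR=-50/41; mL+mR=-600/2173 → advance -1; mR−mL=-4700/2173 → turn -1·90°
n=5: pose=(9,-1,E); sL=200/97, sR=200/41; mL=100/41, mR=-100/97; mL+mR=5600/3977 → advance +1; mR−mL=-13800/3977 → turn -1·90°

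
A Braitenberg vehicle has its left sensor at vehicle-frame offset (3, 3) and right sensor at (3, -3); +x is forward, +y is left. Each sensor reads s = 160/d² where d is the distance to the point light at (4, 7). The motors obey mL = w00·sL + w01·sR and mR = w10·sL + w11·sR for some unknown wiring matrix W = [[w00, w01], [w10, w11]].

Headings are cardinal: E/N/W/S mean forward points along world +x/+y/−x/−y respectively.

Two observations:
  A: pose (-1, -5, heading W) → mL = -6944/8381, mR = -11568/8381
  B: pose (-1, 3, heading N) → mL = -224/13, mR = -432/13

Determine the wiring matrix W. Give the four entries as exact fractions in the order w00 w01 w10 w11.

-1/2 -1/2 -1/2 -1

obs A: pose=(-1,-5,W) → sL=160/289, sR=32/29, mL=-6944/8381, mR=-11568/8381
obs B: pose=(-1,3,N) → sL=32/13, sR=32, mL=-224/13, mR=-432/13
sensor matrix S = [[160/289, 32/29], [32/13, 32]]; det S = 1634304/108953
solve [mL_A; mL_B] = S·[w00; w01] and [mR_A; mR_B] = S·[w10; w11]:
  w00 = -1/2, w01 = -1/2, w10 = -1/2, w11 = -1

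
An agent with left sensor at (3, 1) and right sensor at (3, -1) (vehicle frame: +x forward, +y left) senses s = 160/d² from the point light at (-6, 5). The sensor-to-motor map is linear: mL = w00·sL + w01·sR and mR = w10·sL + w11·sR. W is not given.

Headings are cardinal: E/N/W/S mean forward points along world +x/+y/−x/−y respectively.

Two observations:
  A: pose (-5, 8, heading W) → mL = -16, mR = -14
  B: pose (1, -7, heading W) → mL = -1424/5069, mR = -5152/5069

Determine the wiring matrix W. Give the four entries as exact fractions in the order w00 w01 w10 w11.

-1 1/2 -1/2 -1/2

obs A: pose=(-5,8,W) → sL=20, sR=8, mL=-16, mR=-14
obs B: pose=(1,-7,W) → sL=32/37, sR=160/137, mL=-1424/5069, mR=-5152/5069
sensor matrix S = [[20, 8], [32/37, 160/137]]; det S = 83328/5069
solve [mL_A; mL_B] = S·[w00; w01] and [mR_A; mR_B] = S·[w10; w11]:
  w00 = -1, w01 = 1/2, w10 = -1/2, w11 = -1/2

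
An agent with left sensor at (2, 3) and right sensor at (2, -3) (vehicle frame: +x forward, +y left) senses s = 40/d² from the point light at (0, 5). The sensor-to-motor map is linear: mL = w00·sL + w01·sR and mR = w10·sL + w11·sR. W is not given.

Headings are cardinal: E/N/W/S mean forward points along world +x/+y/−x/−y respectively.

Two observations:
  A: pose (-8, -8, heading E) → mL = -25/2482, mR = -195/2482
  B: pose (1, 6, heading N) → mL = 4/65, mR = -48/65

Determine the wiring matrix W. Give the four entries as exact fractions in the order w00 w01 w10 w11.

obs A: pose=(-8,-8,E) → sL=5/17, sR=10/73, mL=-25/2482, mR=-195/2482
obs B: pose=(1,6,N) → sL=40/13, sR=8/5, mL=4/65, mR=-48/65
sensor matrix S = [[5/17, 10/73], [40/13, 8/5]]; det S = 792/16133
solve [mL_A; mL_B] = S·[w00; w01] and [mR_A; mR_B] = S·[w10; w11]:
  w00 = -1/2, w01 = 1, w10 = -1/2, w11 = 1/2

-1/2 1 -1/2 1/2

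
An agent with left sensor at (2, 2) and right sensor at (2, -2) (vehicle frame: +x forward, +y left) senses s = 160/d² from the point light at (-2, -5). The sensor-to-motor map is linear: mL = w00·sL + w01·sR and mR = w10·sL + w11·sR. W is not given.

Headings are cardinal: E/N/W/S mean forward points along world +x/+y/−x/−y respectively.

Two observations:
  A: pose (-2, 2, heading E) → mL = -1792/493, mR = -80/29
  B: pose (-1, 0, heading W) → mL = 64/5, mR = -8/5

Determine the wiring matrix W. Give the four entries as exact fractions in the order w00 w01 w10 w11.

obs A: pose=(-2,2,E) → sL=32/17, sR=160/29, mL=-1792/493, mR=-80/29
obs B: pose=(-1,0,W) → sL=16, sR=16/5, mL=64/5, mR=-8/5
sensor matrix S = [[32/17, 160/29], [16, 16/5]]; det S = -202752/2465
solve [mL_A; mL_B] = S·[w00; w01] and [mR_A; mR_B] = S·[w10; w11]:
  w00 = 1, w01 = -1, w10 = 0, w11 = -1/2

1 -1 0 -1/2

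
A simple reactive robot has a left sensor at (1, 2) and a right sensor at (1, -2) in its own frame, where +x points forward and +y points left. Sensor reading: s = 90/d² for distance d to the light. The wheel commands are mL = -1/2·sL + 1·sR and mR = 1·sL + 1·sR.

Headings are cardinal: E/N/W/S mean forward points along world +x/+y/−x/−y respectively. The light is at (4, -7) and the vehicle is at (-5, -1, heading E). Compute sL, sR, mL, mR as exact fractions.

45/64 9/8 99/128 117/64

left sensor world pos  = (-4, 1); dL² = 128
right sensor world pos = (-4, -3); dR² = 80
sL = 90/128 = 45/64
sR = 90/80 = 9/8
mL = -1/2·sL + 1·sR = 99/128
mR = 1·sL + 1·sR = 117/64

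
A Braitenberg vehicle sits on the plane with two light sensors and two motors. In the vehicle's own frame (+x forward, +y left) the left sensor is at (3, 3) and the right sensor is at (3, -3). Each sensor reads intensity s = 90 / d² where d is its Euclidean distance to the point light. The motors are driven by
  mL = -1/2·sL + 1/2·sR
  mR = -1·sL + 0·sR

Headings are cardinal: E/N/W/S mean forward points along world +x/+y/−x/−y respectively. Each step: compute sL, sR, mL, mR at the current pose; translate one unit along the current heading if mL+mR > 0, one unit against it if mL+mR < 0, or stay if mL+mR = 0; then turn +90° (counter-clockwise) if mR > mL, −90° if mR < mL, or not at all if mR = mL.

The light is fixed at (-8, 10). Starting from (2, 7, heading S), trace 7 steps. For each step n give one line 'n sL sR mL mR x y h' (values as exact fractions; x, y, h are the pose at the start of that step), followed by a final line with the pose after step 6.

0 18/41 18/17 216/697 -18/41 2 7 S
1 45/37 9/5 54/185 -45/37 2 8 W
2 18/13 90/197 -1188/2561 -18/13 3 8 N
3 45/98 45/116 -405/11368 -45/98 3 7 E
4 18/41 18/17 216/697 -18/41 2 7 S
5 45/37 9/5 54/185 -45/37 2 8 W
6 18/13 90/197 -1188/2561 -18/13 3 8 N
final 3 7 E

n=0: pose=(2,7,S); sL=18/41, sR=18/17; mL=216/697, mR=-18/41; mL+mR=-90/697 → advance -1; mR−mL=-522/697 → turn -1·90°
n=1: pose=(2,8,W); sL=45/37, sR=9/5; mL=54/185, mR=-45/37; mL+mR=-171/185 → advance -1; mR−mL=-279/185 → turn -1·90°
n=2: pose=(3,8,N); sL=18/13, sR=90/197; mL=-1188/2561, mR=-18/13; mL+mR=-4734/2561 → advance -1; mR−mL=-2358/2561 → turn -1·90°
n=3: pose=(3,7,E); sL=45/98, sR=45/116; mL=-405/11368, mR=-45/98; mL+mR=-5625/11368 → advance -1; mR−mL=-4815/11368 → turn -1·90°
n=4: pose=(2,7,S); sL=18/41, sR=18/17; mL=216/697, mR=-18/41; mL+mR=-90/697 → advance -1; mR−mL=-522/697 → turn -1·90°
n=5: pose=(2,8,W); sL=45/37, sR=9/5; mL=54/185, mR=-45/37; mL+mR=-171/185 → advance -1; mR−mL=-279/185 → turn -1·90°
n=6: pose=(3,8,N); sL=18/13, sR=90/197; mL=-1188/2561, mR=-18/13; mL+mR=-4734/2561 → advance -1; mR−mL=-2358/2561 → turn -1·90°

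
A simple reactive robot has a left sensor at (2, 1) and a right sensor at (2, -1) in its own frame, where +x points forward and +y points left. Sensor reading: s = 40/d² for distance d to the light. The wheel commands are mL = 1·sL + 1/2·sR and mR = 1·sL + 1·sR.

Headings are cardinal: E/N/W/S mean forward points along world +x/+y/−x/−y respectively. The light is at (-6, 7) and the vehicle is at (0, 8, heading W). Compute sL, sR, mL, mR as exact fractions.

5/2 2 7/2 9/2

left sensor world pos  = (-2, 7); dL² = 16
right sensor world pos = (-2, 9); dR² = 20
sL = 40/16 = 5/2
sR = 40/20 = 2
mL = 1·sL + 1/2·sR = 7/2
mR = 1·sL + 1·sR = 9/2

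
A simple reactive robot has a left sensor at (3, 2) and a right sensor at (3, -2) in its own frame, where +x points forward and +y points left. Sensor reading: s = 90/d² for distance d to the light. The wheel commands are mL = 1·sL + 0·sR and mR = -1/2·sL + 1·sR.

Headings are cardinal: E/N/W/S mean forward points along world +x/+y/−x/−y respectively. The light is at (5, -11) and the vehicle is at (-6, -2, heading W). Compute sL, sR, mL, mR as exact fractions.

18/49 90/317 18/49 1557/15533

left sensor world pos  = (-9, -4); dL² = 245
right sensor world pos = (-9, 0); dR² = 317
sL = 90/245 = 18/49
sR = 90/317 = 90/317
mL = 1·sL + 0·sR = 18/49
mR = -1/2·sL + 1·sR = 1557/15533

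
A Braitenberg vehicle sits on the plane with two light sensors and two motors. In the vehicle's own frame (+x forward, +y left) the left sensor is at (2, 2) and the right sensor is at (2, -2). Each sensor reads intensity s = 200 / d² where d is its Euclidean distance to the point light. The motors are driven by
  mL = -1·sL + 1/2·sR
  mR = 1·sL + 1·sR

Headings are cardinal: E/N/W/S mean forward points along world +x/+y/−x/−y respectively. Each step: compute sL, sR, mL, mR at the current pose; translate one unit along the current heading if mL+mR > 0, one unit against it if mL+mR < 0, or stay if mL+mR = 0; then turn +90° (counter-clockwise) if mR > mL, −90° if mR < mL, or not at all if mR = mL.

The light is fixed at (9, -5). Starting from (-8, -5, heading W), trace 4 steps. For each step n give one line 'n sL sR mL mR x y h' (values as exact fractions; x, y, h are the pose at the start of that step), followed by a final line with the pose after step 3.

0 40/73 40/73 -20/73 80/73 -8 -5 W
1 10/13 50/101 -685/1313 1660/1313 -9 -5 S
2 200/257 40/53 -5460/13621 20880/13621 -9 -6 E
3 100/181 100/113 -2250/20453 29400/20453 -8 -6 N
final -8 -5 W

n=0: pose=(-8,-5,W); sL=40/73, sR=40/73; mL=-20/73, mR=80/73; mL+mR=60/73 → advance +1; mR−mL=100/73 → turn +1·90°
n=1: pose=(-9,-5,S); sL=10/13, sR=50/101; mL=-685/1313, mR=1660/1313; mL+mR=75/101 → advance +1; mR−mL=2345/1313 → turn +1·90°
n=2: pose=(-9,-6,E); sL=200/257, sR=40/53; mL=-5460/13621, mR=20880/13621; mL+mR=60/53 → advance +1; mR−mL=26340/13621 → turn +1·90°
n=3: pose=(-8,-6,N); sL=100/181, sR=100/113; mL=-2250/20453, mR=29400/20453; mL+mR=150/113 → advance +1; mR−mL=31650/20453 → turn +1·90°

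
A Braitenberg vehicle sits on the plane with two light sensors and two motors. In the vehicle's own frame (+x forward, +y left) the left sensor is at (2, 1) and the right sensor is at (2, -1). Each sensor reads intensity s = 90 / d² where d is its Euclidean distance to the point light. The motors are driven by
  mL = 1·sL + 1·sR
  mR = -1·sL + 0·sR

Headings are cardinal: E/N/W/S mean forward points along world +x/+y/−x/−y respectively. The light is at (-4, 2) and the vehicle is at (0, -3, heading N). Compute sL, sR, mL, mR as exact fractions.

5 45/17 130/17 -5

left sensor world pos  = (-1, -1); dL² = 18
right sensor world pos = (1, -1); dR² = 34
sL = 90/18 = 5
sR = 90/34 = 45/17
mL = 1·sL + 1·sR = 130/17
mR = -1·sL + 0·sR = -5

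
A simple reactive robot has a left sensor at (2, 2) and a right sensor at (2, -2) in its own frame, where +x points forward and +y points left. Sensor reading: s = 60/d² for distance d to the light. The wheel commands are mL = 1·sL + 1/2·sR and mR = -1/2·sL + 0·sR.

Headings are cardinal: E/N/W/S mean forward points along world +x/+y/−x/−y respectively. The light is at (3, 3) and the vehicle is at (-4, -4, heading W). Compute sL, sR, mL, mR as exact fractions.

10/27 30/53 935/1431 -5/27

left sensor world pos  = (-6, -6); dL² = 162
right sensor world pos = (-6, -2); dR² = 106
sL = 60/162 = 10/27
sR = 60/106 = 30/53
mL = 1·sL + 1/2·sR = 935/1431
mR = -1/2·sL + 0·sR = -5/27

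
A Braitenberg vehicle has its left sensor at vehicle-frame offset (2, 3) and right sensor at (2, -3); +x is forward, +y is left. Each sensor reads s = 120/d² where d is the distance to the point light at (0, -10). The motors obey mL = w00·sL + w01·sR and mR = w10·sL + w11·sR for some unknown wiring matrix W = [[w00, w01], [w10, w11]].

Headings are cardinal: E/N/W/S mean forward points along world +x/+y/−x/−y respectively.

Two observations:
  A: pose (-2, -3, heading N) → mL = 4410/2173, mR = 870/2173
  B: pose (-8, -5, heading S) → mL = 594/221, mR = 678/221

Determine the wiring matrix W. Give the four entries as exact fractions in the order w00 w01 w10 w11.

obs A: pose=(-2,-3,N) → sL=60/53, sR=60/41, mL=4410/2173, mR=870/2173
obs B: pose=(-8,-5,S) → sL=60/17, sR=12/13, mL=594/221, mR=678/221
sensor matrix S = [[60/53, 60/41], [60/17, 12/13]]; det S = -1978560/480233
solve [mL_A; mL_B] = S·[w00; w01] and [mR_A; mR_B] = S·[w10; w11]:
  w00 = 1/2, w01 = 1, w10 = 1, w11 = -1/2

1/2 1 1 -1/2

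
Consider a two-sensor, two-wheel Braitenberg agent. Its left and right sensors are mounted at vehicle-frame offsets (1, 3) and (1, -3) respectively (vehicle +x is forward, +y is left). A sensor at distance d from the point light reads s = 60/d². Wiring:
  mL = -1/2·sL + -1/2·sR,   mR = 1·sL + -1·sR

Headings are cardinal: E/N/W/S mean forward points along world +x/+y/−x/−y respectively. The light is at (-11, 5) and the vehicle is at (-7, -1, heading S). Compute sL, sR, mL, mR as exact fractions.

30/49 6/5 -222/245 -144/245

left sensor world pos  = (-4, -2); dL² = 98
right sensor world pos = (-10, -2); dR² = 50
sL = 60/98 = 30/49
sR = 60/50 = 6/5
mL = -1/2·sL + -1/2·sR = -222/245
mR = 1·sL + -1·sR = -144/245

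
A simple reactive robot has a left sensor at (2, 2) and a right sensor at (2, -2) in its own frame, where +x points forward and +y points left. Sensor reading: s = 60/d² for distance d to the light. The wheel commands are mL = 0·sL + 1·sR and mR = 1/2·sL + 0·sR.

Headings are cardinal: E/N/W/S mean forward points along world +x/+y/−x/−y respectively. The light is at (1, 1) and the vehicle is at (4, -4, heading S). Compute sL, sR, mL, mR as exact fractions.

30/37 6/5 6/5 15/37

left sensor world pos  = (6, -6); dL² = 74
right sensor world pos = (2, -6); dR² = 50
sL = 60/74 = 30/37
sR = 60/50 = 6/5
mL = 0·sL + 1·sR = 6/5
mR = 1/2·sL + 0·sR = 15/37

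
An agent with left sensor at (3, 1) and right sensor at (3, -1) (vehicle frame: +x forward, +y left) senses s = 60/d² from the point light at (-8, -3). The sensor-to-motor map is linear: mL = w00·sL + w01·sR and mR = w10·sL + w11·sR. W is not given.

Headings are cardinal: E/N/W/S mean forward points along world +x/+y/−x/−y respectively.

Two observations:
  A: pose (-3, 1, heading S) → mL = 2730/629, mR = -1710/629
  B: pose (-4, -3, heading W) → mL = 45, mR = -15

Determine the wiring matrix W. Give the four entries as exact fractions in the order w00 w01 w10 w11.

1/2 1 1/2 -1

obs A: pose=(-3,1,S) → sL=60/37, sR=60/17, mL=2730/629, mR=-1710/629
obs B: pose=(-4,-3,W) → sL=30, sR=30, mL=45, mR=-15
sensor matrix S = [[60/37, 60/17], [30, 30]]; det S = -36000/629
solve [mL_A; mL_B] = S·[w00; w01] and [mR_A; mR_B] = S·[w10; w11]:
  w00 = 1/2, w01 = 1, w10 = 1/2, w11 = -1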